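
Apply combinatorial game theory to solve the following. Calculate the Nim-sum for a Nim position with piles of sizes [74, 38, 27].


We need the XOR (exclusive or) of all pile sizes.
After XOR-ing pile 1 (size 74): 0 XOR 74 = 74
After XOR-ing pile 2 (size 38): 74 XOR 38 = 108
After XOR-ing pile 3 (size 27): 108 XOR 27 = 119
The Nim-value of this position is 119.

119


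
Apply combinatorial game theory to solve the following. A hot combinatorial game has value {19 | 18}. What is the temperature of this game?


The game is {19 | 18}, a switch {a | b} with numbers a > b.
Cooling {a | b} by t gives {a - t | b + t}, which stops being hot when a - t = b + t, i.e. at t = (a - b)/2. So the temperature of a switch is (a - b)/2.
Temperature = (Left option - Right option) / 2
= (19 - (18)) / 2
= 1 / 2
= 1/2

1/2


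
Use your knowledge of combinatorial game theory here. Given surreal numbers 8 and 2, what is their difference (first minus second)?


x = 8, y = 2
x - y = 8 - 2 = 6

6


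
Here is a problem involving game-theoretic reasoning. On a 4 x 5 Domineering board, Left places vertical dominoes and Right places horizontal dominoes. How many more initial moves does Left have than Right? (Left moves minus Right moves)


Board is 4 x 5 (rows x cols).
Left (vertical) placements: (rows-1) * cols = 3 * 5 = 15
Right (horizontal) placements: rows * (cols-1) = 4 * 4 = 16
Advantage = Left - Right = 15 - 16 = -1

-1


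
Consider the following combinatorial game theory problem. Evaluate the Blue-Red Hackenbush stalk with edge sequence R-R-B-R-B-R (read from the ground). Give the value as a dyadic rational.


Edges (from ground): R-R-B-R-B-R
By Berlekamp's sign-expansion rule, a Blue-Red Hackenbush stalk has the value of the surreal number whose sign sequence is the edge sequence with B -> + and R -> -.
Sign sequence: --+-+-
Trace the sign expansion in the surreal number tree, starting from 0:
Edge 1: R (sign -) -> bounds (-inf, 0), value = -1
Edge 2: R (sign -) -> bounds (-inf, -1), value = -2
Edge 3: B (sign +) -> bounds (-2, -1), value = -3/2
Edge 4: R (sign -) -> bounds (-2, -3/2), value = -7/4
Edge 5: B (sign +) -> bounds (-7/4, -3/2), value = -13/8
Edge 6: R (sign -) -> bounds (-7/4, -13/8), value = -27/16
Game value = -27/16

-27/16


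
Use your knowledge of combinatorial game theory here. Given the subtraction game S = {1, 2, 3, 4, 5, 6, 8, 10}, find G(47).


The subtraction set is S = {1, 2, 3, 4, 5, 6, 8, 10}.
G(k) = mex{ G(k - s) : s in S, s <= k }. We compute iteratively: G(0) = 0.
G(1) = mex({0}) = 1
G(2) = mex({0, 1}) = 2
G(3) = mex({0, 1, 2}) = 3
G(4) = mex({0, 1, 2, 3}) = 4
G(5) = mex({0, 1, 2, 3, 4}) = 5
G(6) = mex({0, 1, 2, 3, 4, 5}) = 6
G(7) = mex({1, 2, 3, 4, 5, 6}) = 0
G(8) = mex({0, 2, 3, 4, 5, 6}) = 1
G(9) = mex({0, 1, 3, 4, 5, 6}) = 2
G(10) = mex({0, 1, 2, 4, 5, 6}) = 3
G(11) = mex({0, 1, 2, 3, 5, 6}) = 4
G(12) = mex({0, 1, 2, 3, 4, 6}) = 5
G(13) = mex({0, 1, 2, 3, 4, 5}) = 6
G(14) = mex({1, 2, 3, 4, 5, 6}) = 0
G(15) = mex({0, 2, 3, 4, 5, 6}) = 1
G(16) = mex({0, 1, 3, 4, 5, 6}) = 2
Observe that G(7)..G(16) = 0, 1, 2, 3, 4, 5, 6, 0, 1, 2 repeats G(0)..G(9) = 0, 1, 2, 3, 4, 5, 6, 0, 1, 2.
For k >= max(S) = 10, G(k) is determined by the previous 10 values G(k-10)..G(k-1); a window of 10 consecutive values has recurred shifted by 7, so by induction G(k + 7) = G(k) for all k >= 0: the sequence is periodic from the start with period 7.
One period: G(0..6) = 0, 1, 2, 3, 4, 5, 6.
47 mod 7 = 5, so G(47) = G(5) = 5.

5


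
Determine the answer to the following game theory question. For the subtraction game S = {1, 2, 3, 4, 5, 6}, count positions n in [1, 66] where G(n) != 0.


Subtraction set S = {1, 2, 3, 4, 5, 6}, so G(n) = n mod 7.
G(n) = 0 when n is a multiple of 7.
Multiples of 7 in [1, 66]: 9
N-positions (nonzero Grundy) = 66 - 9 = 57

57


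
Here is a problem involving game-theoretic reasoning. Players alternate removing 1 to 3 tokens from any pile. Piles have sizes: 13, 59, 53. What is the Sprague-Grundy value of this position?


Subtraction set: {1, 2, 3}
For this subtraction set, G(n) = n mod 4 (period = max + 1 = 4).
Pile 1 (size 13): G(13) = 13 mod 4 = 1
Pile 2 (size 59): G(59) = 59 mod 4 = 3
Pile 3 (size 53): G(53) = 53 mod 4 = 1
Total Grundy value = XOR of all: 1 XOR 3 XOR 1 = 3

3


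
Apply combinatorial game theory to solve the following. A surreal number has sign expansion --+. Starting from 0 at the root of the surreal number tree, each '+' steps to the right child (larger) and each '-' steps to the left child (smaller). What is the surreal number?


Sign expansion: --+
Rule: track bounds (lo, hi), initially (-inf, +inf). On '+', the current value becomes lo and we move to the simplest number in (value, hi): value + 1 if hi = +inf, otherwise the midpoint (value + hi)/2. On '-', the current value becomes hi and we move to value - 1 if lo = -inf, otherwise the midpoint (lo + value)/2.
Start at 0.
Step 1: sign = -, move left. Bounds: (-inf, 0). Value = -1
Step 2: sign = -, move left. Bounds: (-inf, -1). Value = -2
Step 3: sign = +, move right. Bounds: (-2, -1). Value = -3/2
The surreal number with sign expansion --+ is -3/2.

-3/2


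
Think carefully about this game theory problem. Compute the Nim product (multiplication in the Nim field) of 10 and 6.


Nim multiplication is bilinear over XOR: (u XOR v) * w = (u*w) XOR (v*w).
So we split each operand into its bit components and XOR the pairwise Nim products.
10 = 2 + 8 (as XOR of powers of 2).
6 = 2 + 4 (as XOR of powers of 2).
Using the standard Nim-product table on single bits:
  2*2 = 3,   2*4 = 8,   2*8 = 12,
  4*4 = 6,   4*8 = 11,  8*8 = 13,
and  1*x = x (identity), k*l = l*k (commutative).
Pairwise Nim products:
  2 * 2 = 3
  2 * 4 = 8
  8 * 2 = 12
  8 * 4 = 11
XOR them: 3 XOR 8 XOR 12 XOR 11 = 12.
Result: 10 * 6 = 12 (in Nim).

12


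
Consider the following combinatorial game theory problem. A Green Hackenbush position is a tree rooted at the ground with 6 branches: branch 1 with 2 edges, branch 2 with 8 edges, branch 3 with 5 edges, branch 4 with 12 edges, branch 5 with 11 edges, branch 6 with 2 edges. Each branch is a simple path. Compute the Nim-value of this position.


The tree has 6 branches from the ground vertex.
In Green Hackenbush, the Nim-value of a simple path of length k is k.
Branch 1: length 2, Nim-value = 2
Branch 2: length 8, Nim-value = 8
Branch 3: length 5, Nim-value = 5
Branch 4: length 12, Nim-value = 12
Branch 5: length 11, Nim-value = 11
Branch 6: length 2, Nim-value = 2
Total Nim-value = XOR of all branch values:
0 XOR 2 = 2
2 XOR 8 = 10
10 XOR 5 = 15
15 XOR 12 = 3
3 XOR 11 = 8
8 XOR 2 = 10
Nim-value of the tree = 10

10


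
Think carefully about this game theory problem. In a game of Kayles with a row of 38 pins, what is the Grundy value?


Kayles: a move removes 1 or 2 adjacent pins from a contiguous row.
Removing pins from a row of k leaves two independent rows (a, b) with a + b = k - 1 (one pin) or a + b = k - 2 (two pins); an end removal gives a = 0.
By Sprague-Grundy, G(k) = mex{ G(a) XOR G(b) } over all these splits. G(0) = 0.
G(1): splits (0,0):0^0=0 -> mex({0}) = 1
G(2): splits (0,1):0^1=1 (0,0):0^0=0 -> mex({0, 1}) = 2
G(3): splits (0,2):0^2=2 (1,1):1^1=0 (0,1):0^1=1 -> mex({0, 1, 2}) = 3
G(4): splits (0,3):0^3=3 (1,2):1^2=3 (0,2):0^2=2 (1,1):1^1=0 -> mex({0, 2, 3}) = 1
G(5): splits (0,4):0^1=1 (1,3):1^3=2 (2,2):2^2=0 (0,3):0^3=3 (1,2):1^2=3 -> mex({0, 1, 2, 3}) = 4
G(6) = mex({0, 1, 2, 4}) = 3
G(7) = mex({0, 1, 3, 4, 5}) = 2
G(8) = mex({0, 2, 3, 5, 6}) = 1
G(9) = mex({0, 1, 2, 3, 6, 7}) = 4
G(10) = mex({0, 1, 3, 4, 5, 7}) = 2
G(11) = mex({0, 1, 2, 3, 4, 5}) = 6
G(12) = mex({0, 1, 2, 3, 5, 6, 7}) = 4
G(13) = mex({0, 2, 3, 4, 6, 7}) = 1
G(14) = mex({0, 1, 4, 5, 6, 7}) = 2
G(15) = mex({0, 1, 2, 3, 4, 5, 6}) = 7
G(16) = mex({0, 2, 3, 5, 6, 7}) = 1
G(17) = mex({0, 1, 2, 3, 5, 6, 7}) = 4
G(18) = mex({0, 1, 2, 4, 5, 6}) = 3
G(19) = mex({0, 1, 3, 4, 5, 7}) = 2
G(20) = mex({0, 2, 3, 4, 5, 6, 7}) = 1
G(21) = mex({0, 1, 2, 3, 5, 6, 7}) = 4
G(22) = mex({0, 1, 2, 3, 4, 5, 7}) = 6
G(23) = mex({0, 1, 2, 3, 4, 5, 6}) = 7
G(24) = mex({0, 1, 2, 3, 5, 6, 7}) = 4
G(25) = mex({0, 2, 3, 4, 6, 7}) = 1
G(26) = mex({0, 1, 3, 4, 5, 6, 7}) = 2
G(27) = mex({0, 1, 2, 3, 4, 5, 6, 7}) = 8
G(28) = mex({0, 1, 2, 3, 4, 6, 7, 8}) = 5
G(29) = mex({0, 1, 2, 3, 5, 6, 7, 8, 9}) = 4
G(30) = mex({0, 1, 2, 3, 4, 5, 6, 9, 10}) = 7
G(31) = mex({0, 1, 3, 4, 5, 7, 10, 11}) = 2
G(32) = mex({0, 2, 3, 4, 5, 6, 7, 9, 11}) = 1
G(33) = mex({0, 1, 2, 3, 4, 5, 6, 7, 9, 12}) = 8
G(34) = mex({0, 1, 2, 3, 4, 5, 7, 8, 11, 12}) = 6
G(35) = mex({0, 1, 2, 3, 4, 5, 6, 8, 9, 10, 11}) = 7
G(36) = mex({0, 1, 2, 3, 5, 6, 7, 9, 10}) = 4
G(37) = mex({0, 2, 3, 4, 6, 7, 9, 10, 11, 12}) = 1
G(38) = mex({0, 1, 3, 4, 5, 6, 7, 9, 10, 11, 12}) = 2
Therefore G(38) = 2.

2


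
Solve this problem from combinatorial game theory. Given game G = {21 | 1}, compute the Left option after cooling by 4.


Original game: {21 | 1} (a switch {a | b} with a > b).
Cooling by t (for t below the temperature (a - b)/2 = 10) taxes each move by t: {a | b} cooled by t is {a - t | b + t}.
Cooling amount: t = 4
Cooled Left option: 21 - 4 = 17
Cooled Right option: 1 + 4 = 5
Cooled game: {17 | 5}
Left option = 17

17


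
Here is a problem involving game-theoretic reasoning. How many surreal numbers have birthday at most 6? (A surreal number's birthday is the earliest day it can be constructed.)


Day 0: {|} = 0 is born. Count = 1.
Day n: the number of surreal numbers born by day n is 2^(n+1) - 1.
By day 0: 2^1 - 1 = 1
By day 1: 2^2 - 1 = 3
By day 2: 2^3 - 1 = 7
By day 3: 2^4 - 1 = 15
By day 4: 2^5 - 1 = 31
By day 5: 2^6 - 1 = 63
By day 6: 2^7 - 1 = 127
By day 6: 127 surreal numbers.

127


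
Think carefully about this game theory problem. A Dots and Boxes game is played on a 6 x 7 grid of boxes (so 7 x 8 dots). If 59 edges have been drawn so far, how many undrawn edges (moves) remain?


Grid: 6 x 7 boxes, i.e. 7 rows and 8 columns of dots.
Horizontal edges: (rows + 1) * cols = 7 * 7 = 49
Vertical edges: rows * (cols + 1) = 6 * 8 = 48
Total edges: 49 + 48 = 97
Edges drawn: 59
Remaining: 97 - 59 = 38

38


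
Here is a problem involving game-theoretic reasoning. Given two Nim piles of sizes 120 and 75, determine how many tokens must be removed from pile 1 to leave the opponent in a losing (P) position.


Piles: 120 and 75
Current XOR: 120 XOR 75 = 51 (non-zero, so this is an N-position).
To make the XOR zero, we need to find a move that balances the piles.
For pile 1 (size 120): target = 120 XOR 51 = 75
We reduce pile 1 from 120 to 75.
Tokens removed: 120 - 75 = 45
Verification: 75 XOR 75 = 0

45


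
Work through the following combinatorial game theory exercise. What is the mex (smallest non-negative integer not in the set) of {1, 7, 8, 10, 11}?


Set = {1, 7, 8, 10, 11}
0 is NOT in the set. This is the mex.
mex = 0

0


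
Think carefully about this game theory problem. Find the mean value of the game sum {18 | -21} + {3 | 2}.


G1 = {18 | -21}, G2 = {3 | 2}
Each is a switch {a | b} with numbers a > b; its mean value is (a + b)/2, and mean value is additive over game sums: m(G1 + G2) = m(G1) + m(G2).
Mean of G1 = (18 + (-21))/2 = -3/2 = -3/2
Mean of G2 = (3 + (2))/2 = 5/2 = 5/2
Mean of G1 + G2 = -3/2 + 5/2 = 1

1


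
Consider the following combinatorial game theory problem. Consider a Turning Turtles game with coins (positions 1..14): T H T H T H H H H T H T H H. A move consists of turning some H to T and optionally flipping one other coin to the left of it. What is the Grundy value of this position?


Coins: T H T H T H H H H T H T H H
Key fact: a single head at position k behaves exactly like a Nim heap of size k (turning it to T and optionally flipping a coin at j < k corresponds to moving the heap from k to j, or to 0), and heads combine as a disjunctive sum (two heads at the same place would cancel, matching j XOR j = 0). So the Nim-value is the XOR of the 1-indexed positions of the heads.
Face-up positions (1-indexed): [2, 4, 6, 7, 8, 9, 11, 13, 14]
XOR 0 with 2: 0 XOR 2 = 2
XOR 2 with 4: 2 XOR 4 = 6
XOR 6 with 6: 6 XOR 6 = 0
XOR 0 with 7: 0 XOR 7 = 7
XOR 7 with 8: 7 XOR 8 = 15
XOR 15 with 9: 15 XOR 9 = 6
XOR 6 with 11: 6 XOR 11 = 13
XOR 13 with 13: 13 XOR 13 = 0
XOR 0 with 14: 0 XOR 14 = 14
Nim-value = 14

14


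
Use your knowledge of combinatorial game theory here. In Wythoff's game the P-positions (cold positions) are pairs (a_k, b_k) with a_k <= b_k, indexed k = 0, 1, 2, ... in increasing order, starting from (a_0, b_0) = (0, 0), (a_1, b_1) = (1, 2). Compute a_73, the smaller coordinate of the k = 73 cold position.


By Wythoff's theorem, a_k = floor(k * phi) and b_k = floor(k * phi^2) = a_k + k, where phi = (1 + sqrt(5))/2 is the golden ratio.
phi = (1 + sqrt(5))/2 = 1.618034
k = 73
k * phi = 73 * 1.618034 = 118.116481
a_73 = floor(k * phi) = 118

118


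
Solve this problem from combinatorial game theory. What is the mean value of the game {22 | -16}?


Game = {22 | -16}, a switch {a | b} with numbers a > b.
Its thermograph has left wall a - t and right wall b + t, which meet at t = (a - b)/2, where both equal (a + b)/2. So the mast (mean value) is at (a + b)/2.
Mean = (22 + (-16))/2 = 6/2 = 3

3


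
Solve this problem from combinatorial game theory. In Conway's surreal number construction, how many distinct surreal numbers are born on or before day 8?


Day 0: {|} = 0 is born. Count = 1.
Day n: the number of surreal numbers born by day n is 2^(n+1) - 1.
By day 0: 2^1 - 1 = 1
By day 1: 2^2 - 1 = 3
By day 2: 2^3 - 1 = 7
By day 3: 2^4 - 1 = 15
By day 4: 2^5 - 1 = 31
By day 5: 2^6 - 1 = 63
By day 6: 2^7 - 1 = 127
By day 7: 2^8 - 1 = 255
By day 8: 2^9 - 1 = 511
By day 8: 511 surreal numbers.

511


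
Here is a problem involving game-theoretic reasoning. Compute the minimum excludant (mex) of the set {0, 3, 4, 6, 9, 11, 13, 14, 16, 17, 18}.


Set = {0, 3, 4, 6, 9, 11, 13, 14, 16, 17, 18}
0 is in the set.
1 is NOT in the set. This is the mex.
mex = 1

1


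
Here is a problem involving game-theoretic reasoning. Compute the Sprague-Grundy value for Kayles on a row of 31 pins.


Kayles: a move removes 1 or 2 adjacent pins from a contiguous row.
Removing pins from a row of k leaves two independent rows (a, b) with a + b = k - 1 (one pin) or a + b = k - 2 (two pins); an end removal gives a = 0.
By Sprague-Grundy, G(k) = mex{ G(a) XOR G(b) } over all these splits. G(0) = 0.
G(1): splits (0,0):0^0=0 -> mex({0}) = 1
G(2): splits (0,1):0^1=1 (0,0):0^0=0 -> mex({0, 1}) = 2
G(3): splits (0,2):0^2=2 (1,1):1^1=0 (0,1):0^1=1 -> mex({0, 1, 2}) = 3
G(4): splits (0,3):0^3=3 (1,2):1^2=3 (0,2):0^2=2 (1,1):1^1=0 -> mex({0, 2, 3}) = 1
G(5): splits (0,4):0^1=1 (1,3):1^3=2 (2,2):2^2=0 (0,3):0^3=3 (1,2):1^2=3 -> mex({0, 1, 2, 3}) = 4
G(6) = mex({0, 1, 2, 4}) = 3
G(7) = mex({0, 1, 3, 4, 5}) = 2
G(8) = mex({0, 2, 3, 5, 6}) = 1
G(9) = mex({0, 1, 2, 3, 6, 7}) = 4
G(10) = mex({0, 1, 3, 4, 5, 7}) = 2
G(11) = mex({0, 1, 2, 3, 4, 5}) = 6
G(12) = mex({0, 1, 2, 3, 5, 6, 7}) = 4
G(13) = mex({0, 2, 3, 4, 6, 7}) = 1
G(14) = mex({0, 1, 4, 5, 6, 7}) = 2
G(15) = mex({0, 1, 2, 3, 4, 5, 6}) = 7
G(16) = mex({0, 2, 3, 5, 6, 7}) = 1
G(17) = mex({0, 1, 2, 3, 5, 6, 7}) = 4
G(18) = mex({0, 1, 2, 4, 5, 6}) = 3
G(19) = mex({0, 1, 3, 4, 5, 7}) = 2
G(20) = mex({0, 2, 3, 4, 5, 6, 7}) = 1
G(21) = mex({0, 1, 2, 3, 5, 6, 7}) = 4
G(22) = mex({0, 1, 2, 3, 4, 5, 7}) = 6
G(23) = mex({0, 1, 2, 3, 4, 5, 6}) = 7
G(24) = mex({0, 1, 2, 3, 5, 6, 7}) = 4
G(25) = mex({0, 2, 3, 4, 6, 7}) = 1
G(26) = mex({0, 1, 3, 4, 5, 6, 7}) = 2
G(27) = mex({0, 1, 2, 3, 4, 5, 6, 7}) = 8
G(28) = mex({0, 1, 2, 3, 4, 6, 7, 8}) = 5
G(29) = mex({0, 1, 2, 3, 5, 6, 7, 8, 9}) = 4
G(30) = mex({0, 1, 2, 3, 4, 5, 6, 9, 10}) = 7
G(31) = mex({0, 1, 3, 4, 5, 7, 10, 11}) = 2
Therefore G(31) = 2.

2


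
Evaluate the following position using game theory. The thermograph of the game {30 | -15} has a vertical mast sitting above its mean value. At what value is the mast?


Game = {30 | -15}, a switch {a | b} with numbers a > b.
Its thermograph has left wall a - t and right wall b + t, which meet at t = (a - b)/2, where both equal (a + b)/2. So the mast (mean value) is at (a + b)/2.
Mean = (30 + (-15))/2 = 15/2 = 15/2

15/2


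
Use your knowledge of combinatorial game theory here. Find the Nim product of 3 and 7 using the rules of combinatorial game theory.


Nim multiplication is bilinear over XOR: (u XOR v) * w = (u*w) XOR (v*w).
So we split each operand into its bit components and XOR the pairwise Nim products.
3 = 1 + 2 (as XOR of powers of 2).
7 = 1 + 2 + 4 (as XOR of powers of 2).
Using the standard Nim-product table on single bits:
  2*2 = 3,   2*4 = 8,   2*8 = 12,
  4*4 = 6,   4*8 = 11,  8*8 = 13,
and  1*x = x (identity), k*l = l*k (commutative).
Pairwise Nim products:
  1 * 1 = 1
  1 * 2 = 2
  1 * 4 = 4
  2 * 1 = 2
  2 * 2 = 3
  2 * 4 = 8
XOR them: 1 XOR 2 XOR 4 XOR 2 XOR 3 XOR 8 = 14.
Result: 3 * 7 = 14 (in Nim).

14


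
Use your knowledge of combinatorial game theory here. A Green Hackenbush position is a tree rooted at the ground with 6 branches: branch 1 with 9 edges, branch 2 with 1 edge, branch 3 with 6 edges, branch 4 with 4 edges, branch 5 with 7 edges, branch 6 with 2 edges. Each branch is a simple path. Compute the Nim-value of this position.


The tree has 6 branches from the ground vertex.
In Green Hackenbush, the Nim-value of a simple path of length k is k.
Branch 1: length 9, Nim-value = 9
Branch 2: length 1, Nim-value = 1
Branch 3: length 6, Nim-value = 6
Branch 4: length 4, Nim-value = 4
Branch 5: length 7, Nim-value = 7
Branch 6: length 2, Nim-value = 2
Total Nim-value = XOR of all branch values:
0 XOR 9 = 9
9 XOR 1 = 8
8 XOR 6 = 14
14 XOR 4 = 10
10 XOR 7 = 13
13 XOR 2 = 15
Nim-value of the tree = 15

15


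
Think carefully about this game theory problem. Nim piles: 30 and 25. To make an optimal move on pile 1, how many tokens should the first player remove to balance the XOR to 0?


Piles: 30 and 25
Current XOR: 30 XOR 25 = 7 (non-zero, so this is an N-position).
To make the XOR zero, we need to find a move that balances the piles.
For pile 1 (size 30): target = 30 XOR 7 = 25
We reduce pile 1 from 30 to 25.
Tokens removed: 30 - 25 = 5
Verification: 25 XOR 25 = 0

5


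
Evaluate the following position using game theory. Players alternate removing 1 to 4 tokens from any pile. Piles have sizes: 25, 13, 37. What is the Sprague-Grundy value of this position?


Subtraction set: {1, 2, 3, 4}
For this subtraction set, G(n) = n mod 5 (period = max + 1 = 5).
Pile 1 (size 25): G(25) = 25 mod 5 = 0
Pile 2 (size 13): G(13) = 13 mod 5 = 3
Pile 3 (size 37): G(37) = 37 mod 5 = 2
Total Grundy value = XOR of all: 0 XOR 3 XOR 2 = 1

1


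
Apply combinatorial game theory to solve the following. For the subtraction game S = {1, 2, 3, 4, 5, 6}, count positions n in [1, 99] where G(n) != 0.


Subtraction set S = {1, 2, 3, 4, 5, 6}, so G(n) = n mod 7.
G(n) = 0 when n is a multiple of 7.
Multiples of 7 in [1, 99]: 14
N-positions (nonzero Grundy) = 99 - 14 = 85

85


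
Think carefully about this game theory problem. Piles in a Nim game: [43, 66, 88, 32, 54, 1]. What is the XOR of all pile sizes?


We need the XOR (exclusive or) of all pile sizes.
After XOR-ing pile 1 (size 43): 0 XOR 43 = 43
After XOR-ing pile 2 (size 66): 43 XOR 66 = 105
After XOR-ing pile 3 (size 88): 105 XOR 88 = 49
After XOR-ing pile 4 (size 32): 49 XOR 32 = 17
After XOR-ing pile 5 (size 54): 17 XOR 54 = 39
After XOR-ing pile 6 (size 1): 39 XOR 1 = 38
The Nim-value of this position is 38.

38


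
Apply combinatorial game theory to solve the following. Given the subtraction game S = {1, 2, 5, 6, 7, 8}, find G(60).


The subtraction set is S = {1, 2, 5, 6, 7, 8}.
G(k) = mex{ G(k - s) : s in S, s <= k }. We compute iteratively: G(0) = 0.
G(1) = mex({0}) = 1
G(2) = mex({0, 1}) = 2
G(3) = mex({1, 2}) = 0
G(4) = mex({0, 2}) = 1
G(5) = mex({0, 1}) = 2
G(6) = mex({0, 1, 2}) = 3
G(7) = mex({0, 1, 2, 3}) = 4
G(8) = mex({0, 1, 2, 3, 4}) = 5
G(9) = mex({0, 1, 2, 4, 5}) = 3
G(10) = mex({0, 1, 2, 3, 5}) = 4
G(11) = mex({0, 1, 2, 3, 4}) = 5
G(12) = mex({1, 2, 3, 4, 5}) = 0
G(13) = mex({0, 2, 3, 4, 5}) = 1
G(14) = mex({0, 1, 3, 4, 5}) = 2
G(15) = mex({1, 2, 3, 4, 5}) = 0
G(16) = mex({0, 2, 3, 4, 5}) = 1
G(17) = mex({0, 1, 3, 4, 5}) = 2
G(18) = mex({0, 1, 2, 4, 5}) = 3
G(19) = mex({0, 1, 2, 3, 5}) = 4
Observe that G(12)..G(19) = 0, 1, 2, 0, 1, 2, 3, 4 repeats G(0)..G(7) = 0, 1, 2, 0, 1, 2, 3, 4.
For k >= max(S) = 8, G(k) is determined by the previous 8 values G(k-8)..G(k-1); a window of 8 consecutive values has recurred shifted by 12, so by induction G(k + 12) = G(k) for all k >= 0: the sequence is periodic from the start with period 12.
One period: G(0..11) = 0, 1, 2, 0, 1, 2, 3, 4, 5, 3, 4, 5.
60 mod 12 = 0, so G(60) = G(0) = 0.

0


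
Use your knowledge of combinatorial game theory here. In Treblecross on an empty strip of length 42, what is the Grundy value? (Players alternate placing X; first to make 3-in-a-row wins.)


Treblecross: place X on empty cells; 3-in-a-row wins.
Playing within two cells of an existing X lets the opponent win at once, so sensible play treats the cells i-2..i+2 around each X as dead. The player left with no safe cell loses, so this is a normal-play take-away game on strips of safe cells.
Placing X at cell i (0-indexed) of a strip of k safe cells leaves independent strips of sizes max(0, i-2) and max(0, k-i-3). Hence G(k) = mex{ G(max(0,i-2)) XOR G(max(0,k-i-3)) : 0 <= i < k }, with G(0) = 0.
G(1): splits (0,0):0^0=0 -> mex({0}) = 1
G(2): splits (0,0):0^0=0 -> mex({0}) = 1
G(3): splits (0,0):0^0=0 -> mex({0}) = 1
G(4): splits (0,1):0^1=1 (0,0):0^0=0 -> mex({0, 1}) = 2
G(5): splits (0,2):0^1=1 (0,1):0^1=1 (0,0):0^0=0 -> mex({0, 1}) = 2
G(6) = mex({1}) = 0
G(7) = mex({0, 1, 2}) = 3
G(8) = mex({0, 1, 2}) = 3
G(9) = mex({0, 2}) = 1
G(10) = mex({0, 2, 3}) = 1
G(11) = mex({0, 3}) = 1
G(12) = mex({1, 3}) = 0
G(13) = mex({0, 1, 2, 3}) = 4
G(14) = mex({0, 1, 2}) = 3
G(15) = mex({0, 1, 2}) = 3
G(16) = mex({0, 1, 2, 4}) = 3
G(17) = mex({0, 1, 3, 4}) = 2
G(18) = mex({0, 1, 3, 4}) = 2
G(19) = mex({0, 1, 3, 5}) = 2
G(20) = mex({0, 1, 2, 3, 5}) = 4
G(21) = mex({0, 1, 2, 3, 5}) = 4
G(22) = mex({1, 2, 6}) = 0
G(23) = mex({0, 1, 2, 3, 4, 6}) = 5
G(24) = mex({0, 1, 2, 3, 4}) = 5
G(25) = mex({0, 1, 3, 4, 7}) = 2
G(26) = mex({0, 1, 3, 4, 5, 7}) = 2
G(27) = mex({0, 1, 3, 5}) = 2
G(28) = mex({0, 1, 2, 5}) = 3
G(29) = mex({0, 1, 2, 4, 5, 6}) = 3
G(30) = mex({1, 2, 4, 6}) = 0
G(31) = mex({0, 1, 2, 3, 4, 6}) = 5
G(32) = mex({1, 2, 3, 4, 7}) = 0
G(33) = mex({0, 3, 7}) = 1
G(34) = mex({0, 2, 3, 5, 7}) = 1
G(35) = mex({0, 2, 3, 5, 6}) = 1
G(36) = mex({0, 1, 2, 5, 6}) = 3
G(37) = mex({0, 1, 2, 4, 5, 6}) = 3
G(38) = mex({0, 1, 2, 4}) = 3
G(39) = mex({0, 1, 2, 3, 4, 7}) = 5
G(40) = mex({0, 1, 2, 3, 4, 5, 7}) = 6
G(41) = mex({0, 1, 2, 3, 5, 7}) = 4
G(42) = mex({0, 1, 2, 3, 5, 6, 7}) = 4
Therefore G(42) = 4.

4


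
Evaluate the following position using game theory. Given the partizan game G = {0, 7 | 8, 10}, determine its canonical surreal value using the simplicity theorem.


Left options: {0, 7}, max = 7
Right options: {8, 10}, min = 8
All options are numbers and max(Left) < min(Right), so by the simplicity theorem the value is the simplest (earliest-born) number strictly between 7 and 8.
No integer lies strictly between 7 and 8, so the value is the dyadic rational m/2^k in the interval with the smallest k (then m odd); search k = 1, 2, ...:
Denominator 2: 15/2 lies strictly between 7 and 8 -- found.
The simplest number in the interval is 15/2.
Game value = 15/2

15/2


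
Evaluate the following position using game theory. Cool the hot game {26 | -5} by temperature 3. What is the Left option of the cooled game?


Original game: {26 | -5} (a switch {a | b} with a > b).
Cooling by t (for t below the temperature (a - b)/2 = 31/2) taxes each move by t: {a | b} cooled by t is {a - t | b + t}.
Cooling amount: t = 3
Cooled Left option: 26 - 3 = 23
Cooled Right option: -5 + 3 = -2
Cooled game: {23 | -2}
Left option = 23

23


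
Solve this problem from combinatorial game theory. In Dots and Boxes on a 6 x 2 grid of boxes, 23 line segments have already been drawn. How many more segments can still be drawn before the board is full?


Grid: 6 x 2 boxes, i.e. 7 rows and 3 columns of dots.
Horizontal edges: (rows + 1) * cols = 7 * 2 = 14
Vertical edges: rows * (cols + 1) = 6 * 3 = 18
Total edges: 14 + 18 = 32
Edges drawn: 23
Remaining: 32 - 23 = 9

9


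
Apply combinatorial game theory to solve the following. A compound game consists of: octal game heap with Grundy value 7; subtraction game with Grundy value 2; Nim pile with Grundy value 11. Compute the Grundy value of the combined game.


By the Sprague-Grundy theorem, the Grundy value of a sum of games is the XOR of individual Grundy values.
octal game heap: Grundy value = 7. Running XOR: 0 XOR 7 = 7
subtraction game: Grundy value = 2. Running XOR: 7 XOR 2 = 5
Nim pile: Grundy value = 11. Running XOR: 5 XOR 11 = 14
The combined Grundy value is 14.

14


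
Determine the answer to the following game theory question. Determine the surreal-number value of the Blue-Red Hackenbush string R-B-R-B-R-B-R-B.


Edges (from ground): R-B-R-B-R-B-R-B
By Berlekamp's sign-expansion rule, a Blue-Red Hackenbush stalk has the value of the surreal number whose sign sequence is the edge sequence with B -> + and R -> -.
Sign sequence: -+-+-+-+
Trace the sign expansion in the surreal number tree, starting from 0:
Edge 1: R (sign -) -> bounds (-inf, 0), value = -1
Edge 2: B (sign +) -> bounds (-1, 0), value = -1/2
Edge 3: R (sign -) -> bounds (-1, -1/2), value = -3/4
Edge 4: B (sign +) -> bounds (-3/4, -1/2), value = -5/8
Edge 5: R (sign -) -> bounds (-3/4, -5/8), value = -11/16
Edge 6: B (sign +) -> bounds (-11/16, -5/8), value = -21/32
Edge 7: R (sign -) -> bounds (-11/16, -21/32), value = -43/64
Edge 8: B (sign +) -> bounds (-43/64, -21/32), value = -85/128
Game value = -85/128

-85/128


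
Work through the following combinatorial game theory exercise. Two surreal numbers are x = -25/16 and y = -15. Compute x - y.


x = -25/16, y = -15
Converting to common denominator: 16
x = -25/16, y = -240/16
x - y = -25/16 - -15 = 215/16

215/16


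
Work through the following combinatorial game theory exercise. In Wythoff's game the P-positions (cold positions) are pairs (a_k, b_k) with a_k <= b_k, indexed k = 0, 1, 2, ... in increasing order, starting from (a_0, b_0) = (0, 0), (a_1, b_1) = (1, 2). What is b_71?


By Wythoff's theorem, a_k = floor(k * phi) and b_k = floor(k * phi^2) = a_k + k, where phi = (1 + sqrt(5))/2 is the golden ratio.
phi = (1 + sqrt(5))/2 = 1.618034
phi^2 = phi + 1 = 2.618034
k = 71
k * phi^2 = 71 * 2.618034 = 185.880413
b_71 = floor(k * phi^2) = 185 (check: a_71 + k = 114 + 71 = 185)

185


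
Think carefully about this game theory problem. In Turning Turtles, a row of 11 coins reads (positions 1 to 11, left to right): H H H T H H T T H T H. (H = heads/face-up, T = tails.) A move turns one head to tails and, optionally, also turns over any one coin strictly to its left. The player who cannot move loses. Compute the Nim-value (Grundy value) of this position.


Coins: H H H T H H T T H T H
Key fact: a single head at position k behaves exactly like a Nim heap of size k (turning it to T and optionally flipping a coin at j < k corresponds to moving the heap from k to j, or to 0), and heads combine as a disjunctive sum (two heads at the same place would cancel, matching j XOR j = 0). So the Nim-value is the XOR of the 1-indexed positions of the heads.
Face-up positions (1-indexed): [1, 2, 3, 5, 6, 9, 11]
XOR 0 with 1: 0 XOR 1 = 1
XOR 1 with 2: 1 XOR 2 = 3
XOR 3 with 3: 3 XOR 3 = 0
XOR 0 with 5: 0 XOR 5 = 5
XOR 5 with 6: 5 XOR 6 = 3
XOR 3 with 9: 3 XOR 9 = 10
XOR 10 with 11: 10 XOR 11 = 1
Nim-value = 1

1


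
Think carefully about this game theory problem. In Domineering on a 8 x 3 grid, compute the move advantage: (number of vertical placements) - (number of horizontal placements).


Board is 8 x 3 (rows x cols).
Left (vertical) placements: (rows-1) * cols = 7 * 3 = 21
Right (horizontal) placements: rows * (cols-1) = 8 * 2 = 16
Advantage = Left - Right = 21 - 16 = 5

5


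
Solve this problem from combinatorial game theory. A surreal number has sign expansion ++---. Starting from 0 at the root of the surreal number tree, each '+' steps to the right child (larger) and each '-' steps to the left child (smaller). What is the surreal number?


Sign expansion: ++---
Rule: track bounds (lo, hi), initially (-inf, +inf). On '+', the current value becomes lo and we move to the simplest number in (value, hi): value + 1 if hi = +inf, otherwise the midpoint (value + hi)/2. On '-', the current value becomes hi and we move to value - 1 if lo = -inf, otherwise the midpoint (lo + value)/2.
Start at 0.
Step 1: sign = +, move right. Bounds: (0, +inf). Value = 1
Step 2: sign = +, move right. Bounds: (1, +inf). Value = 2
Step 3: sign = -, move left. Bounds: (1, 2). Value = 3/2
Step 4: sign = -, move left. Bounds: (1, 3/2). Value = 5/4
Step 5: sign = -, move left. Bounds: (1, 5/4). Value = 9/8
The surreal number with sign expansion ++--- is 9/8.

9/8


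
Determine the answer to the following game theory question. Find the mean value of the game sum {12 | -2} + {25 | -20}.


G1 = {12 | -2}, G2 = {25 | -20}
Each is a switch {a | b} with numbers a > b; its mean value is (a + b)/2, and mean value is additive over game sums: m(G1 + G2) = m(G1) + m(G2).
Mean of G1 = (12 + (-2))/2 = 10/2 = 5
Mean of G2 = (25 + (-20))/2 = 5/2 = 5/2
Mean of G1 + G2 = 5 + 5/2 = 15/2

15/2


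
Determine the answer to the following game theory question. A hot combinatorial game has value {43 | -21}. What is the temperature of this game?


The game is {43 | -21}, a switch {a | b} with numbers a > b.
Cooling {a | b} by t gives {a - t | b + t}, which stops being hot when a - t = b + t, i.e. at t = (a - b)/2. So the temperature of a switch is (a - b)/2.
Temperature = (Left option - Right option) / 2
= (43 - (-21)) / 2
= 64 / 2
= 32

32


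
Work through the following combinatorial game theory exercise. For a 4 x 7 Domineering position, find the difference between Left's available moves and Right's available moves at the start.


Board is 4 x 7 (rows x cols).
Left (vertical) placements: (rows-1) * cols = 3 * 7 = 21
Right (horizontal) placements: rows * (cols-1) = 4 * 6 = 24
Advantage = Left - Right = 21 - 24 = -3

-3


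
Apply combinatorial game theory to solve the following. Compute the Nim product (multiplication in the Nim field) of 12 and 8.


Nim multiplication is bilinear over XOR: (u XOR v) * w = (u*w) XOR (v*w).
So we split each operand into its bit components and XOR the pairwise Nim products.
12 = 4 + 8 (as XOR of powers of 2).
8 = 8 (as XOR of powers of 2).
Using the standard Nim-product table on single bits:
  2*2 = 3,   2*4 = 8,   2*8 = 12,
  4*4 = 6,   4*8 = 11,  8*8 = 13,
and  1*x = x (identity), k*l = l*k (commutative).
Pairwise Nim products:
  4 * 8 = 11
  8 * 8 = 13
XOR them: 11 XOR 13 = 6.
Result: 12 * 8 = 6 (in Nim).

6


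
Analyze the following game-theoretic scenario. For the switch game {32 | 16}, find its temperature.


The game is {32 | 16}, a switch {a | b} with numbers a > b.
Cooling {a | b} by t gives {a - t | b + t}, which stops being hot when a - t = b + t, i.e. at t = (a - b)/2. So the temperature of a switch is (a - b)/2.
Temperature = (Left option - Right option) / 2
= (32 - (16)) / 2
= 16 / 2
= 8

8


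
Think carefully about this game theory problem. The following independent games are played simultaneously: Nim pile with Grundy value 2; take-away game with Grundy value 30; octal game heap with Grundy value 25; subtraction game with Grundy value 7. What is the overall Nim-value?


By the Sprague-Grundy theorem, the Grundy value of a sum of games is the XOR of individual Grundy values.
Nim pile: Grundy value = 2. Running XOR: 0 XOR 2 = 2
take-away game: Grundy value = 30. Running XOR: 2 XOR 30 = 28
octal game heap: Grundy value = 25. Running XOR: 28 XOR 25 = 5
subtraction game: Grundy value = 7. Running XOR: 5 XOR 7 = 2
The combined Grundy value is 2.

2


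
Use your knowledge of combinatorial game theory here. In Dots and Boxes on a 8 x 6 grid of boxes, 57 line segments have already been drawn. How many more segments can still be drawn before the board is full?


Grid: 8 x 6 boxes, i.e. 9 rows and 7 columns of dots.
Horizontal edges: (rows + 1) * cols = 9 * 6 = 54
Vertical edges: rows * (cols + 1) = 8 * 7 = 56
Total edges: 54 + 56 = 110
Edges drawn: 57
Remaining: 110 - 57 = 53

53


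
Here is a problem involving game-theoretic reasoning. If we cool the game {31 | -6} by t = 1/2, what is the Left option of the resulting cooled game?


Original game: {31 | -6} (a switch {a | b} with a > b).
Cooling by t (for t below the temperature (a - b)/2 = 37/2) taxes each move by t: {a | b} cooled by t is {a - t | b + t}.
Cooling amount: t = 1/2
Cooled Left option: 31 - 1/2 = 61/2
Cooled Right option: -6 + 1/2 = -11/2
Cooled game: {61/2 | -11/2}
Left option = 61/2

61/2


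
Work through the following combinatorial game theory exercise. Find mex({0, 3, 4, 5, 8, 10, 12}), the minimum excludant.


Set = {0, 3, 4, 5, 8, 10, 12}
0 is in the set.
1 is NOT in the set. This is the mex.
mex = 1

1


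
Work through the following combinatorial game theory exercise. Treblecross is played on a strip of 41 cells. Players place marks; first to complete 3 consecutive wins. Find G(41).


Treblecross: place X on empty cells; 3-in-a-row wins.
Playing within two cells of an existing X lets the opponent win at once, so sensible play treats the cells i-2..i+2 around each X as dead. The player left with no safe cell loses, so this is a normal-play take-away game on strips of safe cells.
Placing X at cell i (0-indexed) of a strip of k safe cells leaves independent strips of sizes max(0, i-2) and max(0, k-i-3). Hence G(k) = mex{ G(max(0,i-2)) XOR G(max(0,k-i-3)) : 0 <= i < k }, with G(0) = 0.
G(1): splits (0,0):0^0=0 -> mex({0}) = 1
G(2): splits (0,0):0^0=0 -> mex({0}) = 1
G(3): splits (0,0):0^0=0 -> mex({0}) = 1
G(4): splits (0,1):0^1=1 (0,0):0^0=0 -> mex({0, 1}) = 2
G(5): splits (0,2):0^1=1 (0,1):0^1=1 (0,0):0^0=0 -> mex({0, 1}) = 2
G(6) = mex({1}) = 0
G(7) = mex({0, 1, 2}) = 3
G(8) = mex({0, 1, 2}) = 3
G(9) = mex({0, 2}) = 1
G(10) = mex({0, 2, 3}) = 1
G(11) = mex({0, 3}) = 1
G(12) = mex({1, 3}) = 0
G(13) = mex({0, 1, 2, 3}) = 4
G(14) = mex({0, 1, 2}) = 3
G(15) = mex({0, 1, 2}) = 3
G(16) = mex({0, 1, 2, 4}) = 3
G(17) = mex({0, 1, 3, 4}) = 2
G(18) = mex({0, 1, 3, 4}) = 2
G(19) = mex({0, 1, 3, 5}) = 2
G(20) = mex({0, 1, 2, 3, 5}) = 4
G(21) = mex({0, 1, 2, 3, 5}) = 4
G(22) = mex({1, 2, 6}) = 0
G(23) = mex({0, 1, 2, 3, 4, 6}) = 5
G(24) = mex({0, 1, 2, 3, 4}) = 5
G(25) = mex({0, 1, 3, 4, 7}) = 2
G(26) = mex({0, 1, 3, 4, 5, 7}) = 2
G(27) = mex({0, 1, 3, 5}) = 2
G(28) = mex({0, 1, 2, 5}) = 3
G(29) = mex({0, 1, 2, 4, 5, 6}) = 3
G(30) = mex({1, 2, 4, 6}) = 0
G(31) = mex({0, 1, 2, 3, 4, 6}) = 5
G(32) = mex({1, 2, 3, 4, 7}) = 0
G(33) = mex({0, 3, 7}) = 1
G(34) = mex({0, 2, 3, 5, 7}) = 1
G(35) = mex({0, 2, 3, 5, 6}) = 1
G(36) = mex({0, 1, 2, 5, 6}) = 3
G(37) = mex({0, 1, 2, 4, 5, 6}) = 3
G(38) = mex({0, 1, 2, 4}) = 3
G(39) = mex({0, 1, 2, 3, 4, 7}) = 5
G(40) = mex({0, 1, 2, 3, 4, 5, 7}) = 6
G(41) = mex({0, 1, 2, 3, 5, 7}) = 4
Therefore G(41) = 4.

4


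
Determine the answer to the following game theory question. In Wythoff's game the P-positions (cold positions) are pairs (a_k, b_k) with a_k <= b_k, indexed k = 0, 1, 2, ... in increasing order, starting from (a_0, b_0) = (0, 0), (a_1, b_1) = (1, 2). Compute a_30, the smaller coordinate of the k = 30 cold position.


By Wythoff's theorem, a_k = floor(k * phi) and b_k = floor(k * phi^2) = a_k + k, where phi = (1 + sqrt(5))/2 is the golden ratio.
phi = (1 + sqrt(5))/2 = 1.618034
k = 30
k * phi = 30 * 1.618034 = 48.541020
a_30 = floor(k * phi) = 48

48


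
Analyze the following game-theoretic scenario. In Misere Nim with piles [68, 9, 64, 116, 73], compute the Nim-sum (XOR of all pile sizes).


We need the XOR (exclusive or) of all pile sizes.
After XOR-ing pile 1 (size 68): 0 XOR 68 = 68
After XOR-ing pile 2 (size 9): 68 XOR 9 = 77
After XOR-ing pile 3 (size 64): 77 XOR 64 = 13
After XOR-ing pile 4 (size 116): 13 XOR 116 = 121
After XOR-ing pile 5 (size 73): 121 XOR 73 = 48
The Nim-value of this position is 48.

48


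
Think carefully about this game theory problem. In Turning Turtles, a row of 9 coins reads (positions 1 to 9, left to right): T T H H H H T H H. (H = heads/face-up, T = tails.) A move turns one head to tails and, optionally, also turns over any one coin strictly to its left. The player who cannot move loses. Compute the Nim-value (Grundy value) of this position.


Coins: T T H H H H T H H
Key fact: a single head at position k behaves exactly like a Nim heap of size k (turning it to T and optionally flipping a coin at j < k corresponds to moving the heap from k to j, or to 0), and heads combine as a disjunctive sum (two heads at the same place would cancel, matching j XOR j = 0). So the Nim-value is the XOR of the 1-indexed positions of the heads.
Face-up positions (1-indexed): [3, 4, 5, 6, 8, 9]
XOR 0 with 3: 0 XOR 3 = 3
XOR 3 with 4: 3 XOR 4 = 7
XOR 7 with 5: 7 XOR 5 = 2
XOR 2 with 6: 2 XOR 6 = 4
XOR 4 with 8: 4 XOR 8 = 12
XOR 12 with 9: 12 XOR 9 = 5
Nim-value = 5

5


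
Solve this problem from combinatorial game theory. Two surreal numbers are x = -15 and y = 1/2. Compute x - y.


x = -15, y = 1/2
Converting to common denominator: 2
x = -30/2, y = 1/2
x - y = -15 - 1/2 = -31/2

-31/2


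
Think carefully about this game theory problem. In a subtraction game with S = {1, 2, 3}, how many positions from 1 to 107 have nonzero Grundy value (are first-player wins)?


Subtraction set S = {1, 2, 3}, so G(n) = n mod 4.
G(n) = 0 when n is a multiple of 4.
Multiples of 4 in [1, 107]: 26
N-positions (nonzero Grundy) = 107 - 26 = 81

81


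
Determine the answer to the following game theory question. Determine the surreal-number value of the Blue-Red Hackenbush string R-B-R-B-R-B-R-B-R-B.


Edges (from ground): R-B-R-B-R-B-R-B-R-B
By Berlekamp's sign-expansion rule, a Blue-Red Hackenbush stalk has the value of the surreal number whose sign sequence is the edge sequence with B -> + and R -> -.
Sign sequence: -+-+-+-+-+
Trace the sign expansion in the surreal number tree, starting from 0:
Edge 1: R (sign -) -> bounds (-inf, 0), value = -1
Edge 2: B (sign +) -> bounds (-1, 0), value = -1/2
Edge 3: R (sign -) -> bounds (-1, -1/2), value = -3/4
Edge 4: B (sign +) -> bounds (-3/4, -1/2), value = -5/8
Edge 5: R (sign -) -> bounds (-3/4, -5/8), value = -11/16
Edge 6: B (sign +) -> bounds (-11/16, -5/8), value = -21/32
Edge 7: R (sign -) -> bounds (-11/16, -21/32), value = -43/64
Edge 8: B (sign +) -> bounds (-43/64, -21/32), value = -85/128
Edge 9: R (sign -) -> bounds (-43/64, -85/128), value = -171/256
Edge 10: B (sign +) -> bounds (-171/256, -85/128), value = -341/512
Game value = -341/512

-341/512


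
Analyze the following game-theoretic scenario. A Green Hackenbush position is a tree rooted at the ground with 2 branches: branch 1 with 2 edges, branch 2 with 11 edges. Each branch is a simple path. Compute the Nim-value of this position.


The tree has 2 branches from the ground vertex.
In Green Hackenbush, the Nim-value of a simple path of length k is k.
Branch 1: length 2, Nim-value = 2
Branch 2: length 11, Nim-value = 11
Total Nim-value = XOR of all branch values:
0 XOR 2 = 2
2 XOR 11 = 9
Nim-value of the tree = 9

9


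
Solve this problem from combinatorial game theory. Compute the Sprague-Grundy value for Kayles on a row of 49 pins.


Kayles: a move removes 1 or 2 adjacent pins from a contiguous row.
Removing pins from a row of k leaves two independent rows (a, b) with a + b = k - 1 (one pin) or a + b = k - 2 (two pins); an end removal gives a = 0.
By Sprague-Grundy, G(k) = mex{ G(a) XOR G(b) } over all these splits. G(0) = 0.
G(1): splits (0,0):0^0=0 -> mex({0}) = 1
G(2): splits (0,1):0^1=1 (0,0):0^0=0 -> mex({0, 1}) = 2
G(3): splits (0,2):0^2=2 (1,1):1^1=0 (0,1):0^1=1 -> mex({0, 1, 2}) = 3
G(4): splits (0,3):0^3=3 (1,2):1^2=3 (0,2):0^2=2 (1,1):1^1=0 -> mex({0, 2, 3}) = 1
G(5): splits (0,4):0^1=1 (1,3):1^3=2 (2,2):2^2=0 (0,3):0^3=3 (1,2):1^2=3 -> mex({0, 1, 2, 3}) = 4
G(6) = mex({0, 1, 2, 4}) = 3
G(7) = mex({0, 1, 3, 4, 5}) = 2
G(8) = mex({0, 2, 3, 5, 6}) = 1
G(9) = mex({0, 1, 2, 3, 6, 7}) = 4
G(10) = mex({0, 1, 3, 4, 5, 7}) = 2
G(11) = mex({0, 1, 2, 3, 4, 5}) = 6
G(12) = mex({0, 1, 2, 3, 5, 6, 7}) = 4
G(13) = mex({0, 2, 3, 4, 6, 7}) = 1
G(14) = mex({0, 1, 4, 5, 6, 7}) = 2
G(15) = mex({0, 1, 2, 3, 4, 5, 6}) = 7
G(16) = mex({0, 2, 3, 5, 6, 7}) = 1
G(17) = mex({0, 1, 2, 3, 5, 6, 7}) = 4
G(18) = mex({0, 1, 2, 4, 5, 6}) = 3
G(19) = mex({0, 1, 3, 4, 5, 7}) = 2
G(20) = mex({0, 2, 3, 4, 5, 6, 7}) = 1
G(21) = mex({0, 1, 2, 3, 5, 6, 7}) = 4
G(22) = mex({0, 1, 2, 3, 4, 5, 7}) = 6
G(23) = mex({0, 1, 2, 3, 4, 5, 6}) = 7
G(24) = mex({0, 1, 2, 3, 5, 6, 7}) = 4
G(25) = mex({0, 2, 3, 4, 6, 7}) = 1
G(26) = mex({0, 1, 3, 4, 5, 6, 7}) = 2
G(27) = mex({0, 1, 2, 3, 4, 5, 6, 7}) = 8
G(28) = mex({0, 1, 2, 3, 4, 6, 7, 8}) = 5
G(29) = mex({0, 1, 2, 3, 5, 6, 7, 8, 9}) = 4
G(30) = mex({0, 1, 2, 3, 4, 5, 6, 9, 10}) = 7
G(31) = mex({0, 1, 3, 4, 5, 7, 10, 11}) = 2
G(32) = mex({0, 2, 3, 4, 5, 6, 7, 9, 11}) = 1
G(33) = mex({0, 1, 2, 3, 4, 5, 6, 7, 9, 12}) = 8
G(34) = mex({0, 1, 2, 3, 4, 5, 7, 8, 11, 12}) = 6
G(35) = mex({0, 1, 2, 3, 4, 5, 6, 8, 9, 10, 11}) = 7
G(36) = mex({0, 1, 2, 3, 5, 6, 7, 9, 10}) = 4
G(37) = mex({0, 2, 3, 4, 6, 7, 9, 10, 11, 12}) = 1
G(38) = mex({0, 1, 3, 4, 5, 6, 7, 9, 10, 11, 12}) = 2
G(39) = mex({0, 1, 2, 4, 5, 6, 7, 9, 10, 12, 14}) = 3
G(40) = mex({0, 2, 3, 4, 6, 7, 11, 12, 14}) = 1
G(41) = mex({0, 1, 2, 3, 5, 6, 7, 9, 10, 11, 12}) = 4
G(42) = mex({0, 1, 2, 3, 4, 5, 6, 9, 10}) = 7
G(43) = mex({0, 1, 3, 4, 5, 7, 9, 10, 12, 15}) = 2
G(44) = mex({0, 2, 3, 4, 5, 6, 7, 9, 10, 12, 15}) = 1
G(45) = mex({0, 1, 2, 3, 4, 5, 6, 7, 9, 10, 12, 14}) = 8
G(46) = mex({0, 1, 3, 4, 5, 7, 8, 11, 12, 14}) = 2
G(47) = mex({0, 1, 2, 3, 4, 5, 6, 8, 9, 10, 11, 12}) = 7
G(48) = mex({0, 1, 2, 3, 5, 6, 7, 9, 10}) = 4
G(49) = mex({0, 2, 3, 4, 6, 7, 9, 10, 11, 12, 15}) = 1
Therefore G(49) = 1.

1
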